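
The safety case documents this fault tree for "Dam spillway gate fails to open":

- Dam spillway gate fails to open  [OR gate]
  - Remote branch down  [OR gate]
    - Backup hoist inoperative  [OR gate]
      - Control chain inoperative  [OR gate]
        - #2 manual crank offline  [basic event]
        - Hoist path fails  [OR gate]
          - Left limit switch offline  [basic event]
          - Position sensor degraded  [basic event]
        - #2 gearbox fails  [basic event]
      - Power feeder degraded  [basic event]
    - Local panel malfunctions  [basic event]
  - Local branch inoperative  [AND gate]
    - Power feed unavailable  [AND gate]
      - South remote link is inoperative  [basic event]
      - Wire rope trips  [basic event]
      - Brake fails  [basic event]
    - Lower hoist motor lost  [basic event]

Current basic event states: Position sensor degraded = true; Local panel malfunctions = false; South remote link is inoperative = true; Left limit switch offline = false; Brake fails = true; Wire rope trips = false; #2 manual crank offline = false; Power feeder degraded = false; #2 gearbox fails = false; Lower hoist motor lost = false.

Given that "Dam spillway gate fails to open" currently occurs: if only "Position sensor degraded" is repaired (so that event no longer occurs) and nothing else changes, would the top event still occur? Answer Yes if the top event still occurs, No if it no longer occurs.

Counterfactual: set "Position sensor degraded" to not occurred.
Hoist path fails [OR]: Left limit switch offline=not, Position sensor degraded=not → no input occurs → does not occur.
Control chain inoperative [OR]: #2 manual crank offline=not, Hoist path fails=not, #2 gearbox fails=not → no input occurs → does not occur.
Backup hoist inoperative [OR]: Control chain inoperative=not, Power feeder degraded=not → no input occurs → does not occur.
Remote branch down [OR]: Backup hoist inoperative=not, Local panel malfunctions=not → no input occurs → does not occur.
Power feed unavailable [AND]: South remote link is inoperative=occurs, Wire rope trips=not, Brake fails=occurs → not all inputs occur → does not occur.
Local branch inoperative [AND]: Power feed unavailable=not, Lower hoist motor lost=not → not all inputs occur → does not occur.
Dam spillway gate fails to open [OR]: Remote branch down=not, Local branch inoperative=not → no input occurs → does not occur.

No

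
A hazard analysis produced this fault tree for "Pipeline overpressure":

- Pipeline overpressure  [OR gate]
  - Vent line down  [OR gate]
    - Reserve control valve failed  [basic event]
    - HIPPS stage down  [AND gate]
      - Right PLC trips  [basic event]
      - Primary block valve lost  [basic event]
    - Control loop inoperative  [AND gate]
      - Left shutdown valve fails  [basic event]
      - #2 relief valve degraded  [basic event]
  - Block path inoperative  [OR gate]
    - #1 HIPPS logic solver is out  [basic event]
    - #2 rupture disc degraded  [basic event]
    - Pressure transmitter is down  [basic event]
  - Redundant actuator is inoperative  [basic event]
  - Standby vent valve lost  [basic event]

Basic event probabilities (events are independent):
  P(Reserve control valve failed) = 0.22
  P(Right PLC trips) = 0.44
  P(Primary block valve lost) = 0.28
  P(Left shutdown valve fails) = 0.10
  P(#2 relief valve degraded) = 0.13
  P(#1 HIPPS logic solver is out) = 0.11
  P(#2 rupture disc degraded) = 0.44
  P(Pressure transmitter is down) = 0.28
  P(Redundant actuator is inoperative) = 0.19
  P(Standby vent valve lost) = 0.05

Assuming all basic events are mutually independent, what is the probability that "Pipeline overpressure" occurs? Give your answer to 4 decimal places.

0.8136

P(HIPPS stage down) [AND] = 0.44 × 0.28 = 0.123200
P(Control loop inoperative) [AND] = 0.10 × 0.13 = 0.013000
P(Vent line down) [OR] = 1 − (1−0.22) × (1−0.123200) × (1−0.013000) = 0.324987
P(Block path inoperative) [OR] = 1 − (1−0.11) × (1−0.44) × (1−0.28) = 0.641152
P(Pipeline overpressure) [OR] = 1 − (1−0.324987) × (1−0.641152) × (1−0.19) × (1−0.05) = 0.813606
Rounded to 4 decimal places: P(Pipeline overpressure) ≈ 0.8136.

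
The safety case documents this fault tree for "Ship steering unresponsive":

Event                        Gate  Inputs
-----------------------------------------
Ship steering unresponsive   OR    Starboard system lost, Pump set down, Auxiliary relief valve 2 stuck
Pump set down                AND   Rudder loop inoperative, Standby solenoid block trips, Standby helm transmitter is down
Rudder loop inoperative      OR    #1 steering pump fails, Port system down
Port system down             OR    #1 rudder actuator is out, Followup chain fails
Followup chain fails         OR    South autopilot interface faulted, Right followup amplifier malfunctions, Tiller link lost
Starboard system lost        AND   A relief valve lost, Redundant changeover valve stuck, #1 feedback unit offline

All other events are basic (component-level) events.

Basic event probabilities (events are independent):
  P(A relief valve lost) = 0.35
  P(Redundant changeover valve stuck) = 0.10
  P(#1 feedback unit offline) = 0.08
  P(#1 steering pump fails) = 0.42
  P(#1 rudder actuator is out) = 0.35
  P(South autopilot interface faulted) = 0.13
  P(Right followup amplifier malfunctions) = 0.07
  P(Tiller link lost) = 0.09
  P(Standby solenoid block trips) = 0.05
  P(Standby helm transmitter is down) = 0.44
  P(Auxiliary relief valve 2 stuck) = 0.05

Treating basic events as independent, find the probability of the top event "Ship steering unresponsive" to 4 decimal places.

0.0677

P(Starboard system lost) [AND] = 0.35 × 0.10 × 0.08 = 0.002800
P(Followup chain fails) [OR] = 1 − (1−0.13) × (1−0.07) × (1−0.09) = 0.263719
P(Port system down) [OR] = 1 − (1−0.35) × (1−0.263719) = 0.521417
P(Rudder loop inoperative) [OR] = 1 − (1−0.42) × (1−0.521417) = 0.722422
P(Pump set down) [AND] = 0.722422 × 0.05 × 0.44 = 0.015893
P(Ship steering unresponsive) [OR] = 1 − (1−0.002800) × (1−0.015893) × (1−0.05) = 0.067716
Rounded to 4 decimal places: P(Ship steering unresponsive) ≈ 0.0677.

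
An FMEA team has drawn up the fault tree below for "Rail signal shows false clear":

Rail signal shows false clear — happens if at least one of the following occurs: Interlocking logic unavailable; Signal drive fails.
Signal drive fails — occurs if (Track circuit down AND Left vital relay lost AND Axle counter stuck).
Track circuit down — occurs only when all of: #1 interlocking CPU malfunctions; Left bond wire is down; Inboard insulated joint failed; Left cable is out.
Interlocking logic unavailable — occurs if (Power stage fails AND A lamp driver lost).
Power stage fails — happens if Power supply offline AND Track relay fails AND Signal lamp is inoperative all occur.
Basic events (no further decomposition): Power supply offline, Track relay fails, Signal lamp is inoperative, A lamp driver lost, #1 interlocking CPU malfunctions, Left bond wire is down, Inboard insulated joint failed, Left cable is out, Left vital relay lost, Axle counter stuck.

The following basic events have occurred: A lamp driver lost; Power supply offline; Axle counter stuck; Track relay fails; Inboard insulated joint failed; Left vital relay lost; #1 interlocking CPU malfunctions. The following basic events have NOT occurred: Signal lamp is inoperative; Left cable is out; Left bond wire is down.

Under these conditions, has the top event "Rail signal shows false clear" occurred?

Power stage fails [AND]: Power supply offline=occurs, Track relay fails=occurs, Signal lamp is inoperative=not → not all inputs occur → does not occur.
Interlocking logic unavailable [AND]: Power stage fails=not, A lamp driver lost=occurs → not all inputs occur → does not occur.
Track circuit down [AND]: #1 interlocking CPU malfunctions=occurs, Left bond wire is down=not, Inboard insulated joint failed=occurs, Left cable is out=not → not all inputs occur → does not occur.
Signal drive fails [AND]: Track circuit down=not, Left vital relay lost=occurs, Axle counter stuck=occurs → not all inputs occur → does not occur.
Rail signal shows false clear [OR]: Interlocking logic unavailable=not, Signal drive fails=not → no input occurs → does not occur.

No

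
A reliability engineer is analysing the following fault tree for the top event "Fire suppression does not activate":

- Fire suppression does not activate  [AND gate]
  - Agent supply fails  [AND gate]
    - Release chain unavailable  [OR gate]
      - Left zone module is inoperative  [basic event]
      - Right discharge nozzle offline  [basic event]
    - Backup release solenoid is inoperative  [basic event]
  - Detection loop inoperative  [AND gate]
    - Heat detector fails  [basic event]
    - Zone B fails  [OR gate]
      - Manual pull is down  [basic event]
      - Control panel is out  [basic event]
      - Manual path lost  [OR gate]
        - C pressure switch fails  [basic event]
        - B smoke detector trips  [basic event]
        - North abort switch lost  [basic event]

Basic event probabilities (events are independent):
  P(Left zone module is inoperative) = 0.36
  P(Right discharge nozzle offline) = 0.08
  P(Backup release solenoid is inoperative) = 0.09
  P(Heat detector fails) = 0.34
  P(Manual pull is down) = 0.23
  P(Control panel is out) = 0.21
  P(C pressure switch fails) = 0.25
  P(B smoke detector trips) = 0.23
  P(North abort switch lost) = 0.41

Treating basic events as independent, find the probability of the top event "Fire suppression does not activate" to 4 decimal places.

P(Release chain unavailable) [OR] = 1 − (1−0.36) × (1−0.08) = 0.411200
P(Agent supply fails) [AND] = 0.411200 × 0.09 = 0.037008
P(Manual path lost) [OR] = 1 − (1−0.25) × (1−0.23) × (1−0.41) = 0.659275
P(Zone B fails) [OR] = 1 − (1−0.23) × (1−0.21) × (1−0.659275) = 0.792737
P(Detection loop inoperative) [AND] = 0.34 × 0.792737 = 0.269531
P(Fire suppression does not activate) [AND] = 0.037008 × 0.269531 = 0.009975
Rounded to 4 decimal places: P(Fire suppression does not activate) ≈ 0.0100.

0.0100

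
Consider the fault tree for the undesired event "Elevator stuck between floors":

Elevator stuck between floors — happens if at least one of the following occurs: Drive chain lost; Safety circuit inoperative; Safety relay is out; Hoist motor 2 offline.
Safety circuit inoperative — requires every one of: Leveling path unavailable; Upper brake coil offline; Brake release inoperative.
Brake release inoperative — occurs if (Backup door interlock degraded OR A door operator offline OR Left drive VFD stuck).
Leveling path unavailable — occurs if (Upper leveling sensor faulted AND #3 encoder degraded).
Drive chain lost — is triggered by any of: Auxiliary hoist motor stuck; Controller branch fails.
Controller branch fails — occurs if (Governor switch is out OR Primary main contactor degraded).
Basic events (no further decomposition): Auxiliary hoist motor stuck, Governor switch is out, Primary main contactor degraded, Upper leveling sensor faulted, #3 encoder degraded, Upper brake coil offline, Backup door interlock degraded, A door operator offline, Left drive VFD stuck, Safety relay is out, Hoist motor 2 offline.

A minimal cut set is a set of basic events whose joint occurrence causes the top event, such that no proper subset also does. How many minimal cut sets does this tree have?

8

Controller branch fails [OR]: union of children's cut sets → 2 cut set(s).
Drive chain lost [OR]: union of children's cut sets → 3 cut set(s).
Leveling path unavailable [AND]: one cut set from each child combined → 1 × 1 = 1 cut set(s).
Brake release inoperative [OR]: union of children's cut sets → 3 cut set(s).
Safety circuit inoperative [AND]: one cut set from each child combined → 1 × 1 × 3 = 3 cut set(s).
Elevator stuck between floors [OR]: union of children's cut sets → 8 cut set(s).
Minimal cut sets: {Auxiliary hoist motor stuck}; {Governor switch is out}; {Primary main contactor degraded}; {#3 encoder degraded, Backup door interlock degraded, Upper brake coil offline, Upper leveling sensor faulted}; {#3 encoder degraded, A door operator offline, Upper brake coil offline, Upper leveling sensor faulted}; {#3 encoder degraded, Left drive VFD stuck, Upper brake coil offline, Upper leveling sensor faulted}; {Safety relay is out}; {Hoist motor 2 offline}.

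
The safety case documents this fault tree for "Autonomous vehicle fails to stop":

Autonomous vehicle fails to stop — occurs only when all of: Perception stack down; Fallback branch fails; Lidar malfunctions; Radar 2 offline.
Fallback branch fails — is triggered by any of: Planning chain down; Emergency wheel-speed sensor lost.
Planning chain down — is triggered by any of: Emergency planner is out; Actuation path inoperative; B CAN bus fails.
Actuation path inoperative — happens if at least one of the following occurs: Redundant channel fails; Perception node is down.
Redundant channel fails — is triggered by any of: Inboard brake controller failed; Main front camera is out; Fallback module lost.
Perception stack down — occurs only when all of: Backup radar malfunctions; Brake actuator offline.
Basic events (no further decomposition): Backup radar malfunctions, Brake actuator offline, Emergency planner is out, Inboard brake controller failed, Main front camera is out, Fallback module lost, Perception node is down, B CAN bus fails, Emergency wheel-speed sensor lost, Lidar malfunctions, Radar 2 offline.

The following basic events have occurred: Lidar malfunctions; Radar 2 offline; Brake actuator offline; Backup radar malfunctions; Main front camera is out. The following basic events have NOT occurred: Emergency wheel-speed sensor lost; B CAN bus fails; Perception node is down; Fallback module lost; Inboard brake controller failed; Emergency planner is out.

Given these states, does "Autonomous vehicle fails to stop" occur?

Perception stack down [AND]: Backup radar malfunctions=occurs, Brake actuator offline=occurs → all inputs occur → occurs.
Redundant channel fails [OR]: Inboard brake controller failed=not, Main front camera is out=occurs, Fallback module lost=not → at least one input occurs → occurs.
Actuation path inoperative [OR]: Redundant channel fails=occurs, Perception node is down=not → at least one input occurs → occurs.
Planning chain down [OR]: Emergency planner is out=not, Actuation path inoperative=occurs, B CAN bus fails=not → at least one input occurs → occurs.
Fallback branch fails [OR]: Planning chain down=occurs, Emergency wheel-speed sensor lost=not → at least one input occurs → occurs.
Autonomous vehicle fails to stop [AND]: Perception stack down=occurs, Fallback branch fails=occurs, Lidar malfunctions=occurs, Radar 2 offline=occurs → all inputs occur → occurs.

Yes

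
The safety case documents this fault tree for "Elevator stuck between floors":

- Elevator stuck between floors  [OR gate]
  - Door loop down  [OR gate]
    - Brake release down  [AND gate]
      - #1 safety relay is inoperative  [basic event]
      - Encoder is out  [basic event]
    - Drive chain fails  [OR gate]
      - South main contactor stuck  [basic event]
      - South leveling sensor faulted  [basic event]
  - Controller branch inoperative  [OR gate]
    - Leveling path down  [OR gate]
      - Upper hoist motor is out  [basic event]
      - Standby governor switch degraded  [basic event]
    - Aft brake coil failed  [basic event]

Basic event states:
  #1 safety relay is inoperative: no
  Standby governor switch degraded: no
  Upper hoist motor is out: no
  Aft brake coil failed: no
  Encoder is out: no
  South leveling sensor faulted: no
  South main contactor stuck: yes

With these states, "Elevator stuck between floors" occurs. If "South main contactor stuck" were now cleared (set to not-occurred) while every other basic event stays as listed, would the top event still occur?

No

Counterfactual: set "South main contactor stuck" to not occurred.
Brake release down [AND]: #1 safety relay is inoperative=not, Encoder is out=not → not all inputs occur → does not occur.
Drive chain fails [OR]: South main contactor stuck=not, South leveling sensor faulted=not → no input occurs → does not occur.
Door loop down [OR]: Brake release down=not, Drive chain fails=not → no input occurs → does not occur.
Leveling path down [OR]: Upper hoist motor is out=not, Standby governor switch degraded=not → no input occurs → does not occur.
Controller branch inoperative [OR]: Leveling path down=not, Aft brake coil failed=not → no input occurs → does not occur.
Elevator stuck between floors [OR]: Door loop down=not, Controller branch inoperative=not → no input occurs → does not occur.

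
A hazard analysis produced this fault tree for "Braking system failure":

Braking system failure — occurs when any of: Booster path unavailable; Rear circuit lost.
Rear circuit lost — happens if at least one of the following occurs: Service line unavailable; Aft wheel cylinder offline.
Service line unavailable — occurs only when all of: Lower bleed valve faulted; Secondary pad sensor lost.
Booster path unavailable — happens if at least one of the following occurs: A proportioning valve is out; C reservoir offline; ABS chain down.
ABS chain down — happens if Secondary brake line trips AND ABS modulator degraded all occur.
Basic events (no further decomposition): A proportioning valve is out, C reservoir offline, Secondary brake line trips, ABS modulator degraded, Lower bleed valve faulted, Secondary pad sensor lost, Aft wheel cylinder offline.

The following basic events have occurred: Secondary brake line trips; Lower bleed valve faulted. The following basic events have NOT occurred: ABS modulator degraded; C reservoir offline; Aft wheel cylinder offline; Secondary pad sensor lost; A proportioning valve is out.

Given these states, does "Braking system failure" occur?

No

ABS chain down [AND]: Secondary brake line trips=occurs, ABS modulator degraded=not → not all inputs occur → does not occur.
Booster path unavailable [OR]: A proportioning valve is out=not, C reservoir offline=not, ABS chain down=not → no input occurs → does not occur.
Service line unavailable [AND]: Lower bleed valve faulted=occurs, Secondary pad sensor lost=not → not all inputs occur → does not occur.
Rear circuit lost [OR]: Service line unavailable=not, Aft wheel cylinder offline=not → no input occurs → does not occur.
Braking system failure [OR]: Booster path unavailable=not, Rear circuit lost=not → no input occurs → does not occur.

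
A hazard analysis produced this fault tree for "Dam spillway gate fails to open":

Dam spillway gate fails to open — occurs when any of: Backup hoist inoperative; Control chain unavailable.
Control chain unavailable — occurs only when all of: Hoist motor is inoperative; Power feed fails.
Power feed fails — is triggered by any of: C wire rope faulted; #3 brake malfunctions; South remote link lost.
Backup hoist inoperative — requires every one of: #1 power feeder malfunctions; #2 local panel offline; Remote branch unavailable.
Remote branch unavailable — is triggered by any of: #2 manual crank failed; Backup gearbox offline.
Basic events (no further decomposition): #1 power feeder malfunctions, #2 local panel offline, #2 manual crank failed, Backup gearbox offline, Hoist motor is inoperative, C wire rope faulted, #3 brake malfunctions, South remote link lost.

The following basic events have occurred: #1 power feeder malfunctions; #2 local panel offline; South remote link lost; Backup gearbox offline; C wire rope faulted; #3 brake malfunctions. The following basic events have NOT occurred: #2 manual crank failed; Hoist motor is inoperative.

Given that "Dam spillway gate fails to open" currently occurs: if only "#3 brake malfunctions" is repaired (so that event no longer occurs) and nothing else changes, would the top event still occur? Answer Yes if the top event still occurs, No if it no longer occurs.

Counterfactual: set "#3 brake malfunctions" to not occurred.
Remote branch unavailable [OR]: #2 manual crank failed=not, Backup gearbox offline=occurs → at least one input occurs → occurs.
Backup hoist inoperative [AND]: #1 power feeder malfunctions=occurs, #2 local panel offline=occurs, Remote branch unavailable=occurs → all inputs occur → occurs.
Power feed fails [OR]: C wire rope faulted=occurs, #3 brake malfunctions=not, South remote link lost=occurs → at least one input occurs → occurs.
Control chain unavailable [AND]: Hoist motor is inoperative=not, Power feed fails=occurs → not all inputs occur → does not occur.
Dam spillway gate fails to open [OR]: Backup hoist inoperative=occurs, Control chain unavailable=not → at least one input occurs → occurs.

Yes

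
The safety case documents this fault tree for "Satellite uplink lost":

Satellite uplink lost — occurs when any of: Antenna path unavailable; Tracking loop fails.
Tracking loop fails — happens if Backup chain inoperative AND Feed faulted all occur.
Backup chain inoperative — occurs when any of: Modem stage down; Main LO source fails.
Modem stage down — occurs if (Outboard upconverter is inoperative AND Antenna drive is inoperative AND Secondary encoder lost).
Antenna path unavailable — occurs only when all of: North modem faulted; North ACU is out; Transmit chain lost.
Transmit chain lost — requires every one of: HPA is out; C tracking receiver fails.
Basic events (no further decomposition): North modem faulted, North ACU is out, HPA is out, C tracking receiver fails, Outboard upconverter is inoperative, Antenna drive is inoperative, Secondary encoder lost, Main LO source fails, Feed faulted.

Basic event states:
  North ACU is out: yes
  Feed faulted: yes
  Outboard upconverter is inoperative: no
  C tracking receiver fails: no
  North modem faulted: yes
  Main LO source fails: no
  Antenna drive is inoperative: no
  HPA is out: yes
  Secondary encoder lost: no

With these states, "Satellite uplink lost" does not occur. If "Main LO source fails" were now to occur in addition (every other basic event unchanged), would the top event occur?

Yes

Counterfactual: set "Main LO source fails" to occurred.
Transmit chain lost [AND]: HPA is out=occurs, C tracking receiver fails=not → not all inputs occur → does not occur.
Antenna path unavailable [AND]: North modem faulted=occurs, North ACU is out=occurs, Transmit chain lost=not → not all inputs occur → does not occur.
Modem stage down [AND]: Outboard upconverter is inoperative=not, Antenna drive is inoperative=not, Secondary encoder lost=not → not all inputs occur → does not occur.
Backup chain inoperative [OR]: Modem stage down=not, Main LO source fails=occurs → at least one input occurs → occurs.
Tracking loop fails [AND]: Backup chain inoperative=occurs, Feed faulted=occurs → all inputs occur → occurs.
Satellite uplink lost [OR]: Antenna path unavailable=not, Tracking loop fails=occurs → at least one input occurs → occurs.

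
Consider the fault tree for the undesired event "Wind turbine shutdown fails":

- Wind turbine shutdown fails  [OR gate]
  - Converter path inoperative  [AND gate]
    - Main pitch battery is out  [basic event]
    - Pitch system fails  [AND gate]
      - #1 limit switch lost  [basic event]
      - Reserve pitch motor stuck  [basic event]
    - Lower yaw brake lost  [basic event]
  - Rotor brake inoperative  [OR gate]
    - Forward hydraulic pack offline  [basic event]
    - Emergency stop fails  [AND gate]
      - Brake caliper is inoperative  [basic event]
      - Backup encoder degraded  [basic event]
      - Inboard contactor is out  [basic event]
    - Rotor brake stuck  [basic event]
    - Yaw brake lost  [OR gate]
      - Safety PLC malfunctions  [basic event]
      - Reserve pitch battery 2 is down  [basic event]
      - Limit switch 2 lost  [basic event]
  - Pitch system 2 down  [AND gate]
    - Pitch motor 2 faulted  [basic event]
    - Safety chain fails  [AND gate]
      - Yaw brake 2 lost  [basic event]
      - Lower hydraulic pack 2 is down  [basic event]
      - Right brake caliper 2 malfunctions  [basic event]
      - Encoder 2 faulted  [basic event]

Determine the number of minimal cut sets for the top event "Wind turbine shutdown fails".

8

Pitch system fails [AND]: one cut set from each child combined → 1 × 1 = 1 cut set(s).
Converter path inoperative [AND]: one cut set from each child combined → 1 × 1 × 1 = 1 cut set(s).
Emergency stop fails [AND]: one cut set from each child combined → 1 × 1 × 1 = 1 cut set(s).
Yaw brake lost [OR]: union of children's cut sets → 3 cut set(s).
Rotor brake inoperative [OR]: union of children's cut sets → 6 cut set(s).
Safety chain fails [AND]: one cut set from each child combined → 1 × 1 × 1 × 1 = 1 cut set(s).
Pitch system 2 down [AND]: one cut set from each child combined → 1 × 1 = 1 cut set(s).
Wind turbine shutdown fails [OR]: union of children's cut sets → 8 cut set(s).
Minimal cut sets: {#1 limit switch lost, Lower yaw brake lost, Main pitch battery is out, Reserve pitch motor stuck}; {Forward hydraulic pack offline}; {Backup encoder degraded, Brake caliper is inoperative, Inboard contactor is out}; {Rotor brake stuck}; {Safety PLC malfunctions}; {Reserve pitch battery 2 is down}; {Limit switch 2 lost}; {Encoder 2 faulted, Lower hydraulic pack 2 is down, Pitch motor 2 faulted, Right brake caliper 2 malfunctions, Yaw brake 2 lost}.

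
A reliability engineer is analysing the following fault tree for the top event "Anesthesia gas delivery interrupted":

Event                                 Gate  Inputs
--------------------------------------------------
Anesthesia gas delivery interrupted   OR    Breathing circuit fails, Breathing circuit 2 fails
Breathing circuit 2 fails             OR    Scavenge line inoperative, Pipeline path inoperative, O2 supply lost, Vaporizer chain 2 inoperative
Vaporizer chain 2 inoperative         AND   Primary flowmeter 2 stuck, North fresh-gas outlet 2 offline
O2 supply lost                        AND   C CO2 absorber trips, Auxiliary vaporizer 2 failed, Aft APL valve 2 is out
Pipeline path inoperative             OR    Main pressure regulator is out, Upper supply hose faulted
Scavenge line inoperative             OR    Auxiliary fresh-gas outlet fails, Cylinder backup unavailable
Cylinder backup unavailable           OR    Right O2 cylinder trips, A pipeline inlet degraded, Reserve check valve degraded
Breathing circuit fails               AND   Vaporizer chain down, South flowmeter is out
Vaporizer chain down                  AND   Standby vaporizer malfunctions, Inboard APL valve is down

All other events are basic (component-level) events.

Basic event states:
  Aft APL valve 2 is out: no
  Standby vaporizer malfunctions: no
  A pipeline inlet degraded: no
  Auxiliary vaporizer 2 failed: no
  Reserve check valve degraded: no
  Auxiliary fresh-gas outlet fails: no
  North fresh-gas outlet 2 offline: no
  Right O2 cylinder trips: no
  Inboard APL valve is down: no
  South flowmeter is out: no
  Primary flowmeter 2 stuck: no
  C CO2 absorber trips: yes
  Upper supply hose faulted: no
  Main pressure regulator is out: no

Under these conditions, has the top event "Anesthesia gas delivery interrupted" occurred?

No

Vaporizer chain down [AND]: Standby vaporizer malfunctions=not, Inboard APL valve is down=not → not all inputs occur → does not occur.
Breathing circuit fails [AND]: Vaporizer chain down=not, South flowmeter is out=not → not all inputs occur → does not occur.
Cylinder backup unavailable [OR]: Right O2 cylinder trips=not, A pipeline inlet degraded=not, Reserve check valve degraded=not → no input occurs → does not occur.
Scavenge line inoperative [OR]: Auxiliary fresh-gas outlet fails=not, Cylinder backup unavailable=not → no input occurs → does not occur.
Pipeline path inoperative [OR]: Main pressure regulator is out=not, Upper supply hose faulted=not → no input occurs → does not occur.
O2 supply lost [AND]: C CO2 absorber trips=occurs, Auxiliary vaporizer 2 failed=not, Aft APL valve 2 is out=not → not all inputs occur → does not occur.
Vaporizer chain 2 inoperative [AND]: Primary flowmeter 2 stuck=not, North fresh-gas outlet 2 offline=not → not all inputs occur → does not occur.
Breathing circuit 2 fails [OR]: Scavenge line inoperative=not, Pipeline path inoperative=not, O2 supply lost=not, Vaporizer chain 2 inoperative=not → no input occurs → does not occur.
Anesthesia gas delivery interrupted [OR]: Breathing circuit fails=not, Breathing circuit 2 fails=not → no input occurs → does not occur.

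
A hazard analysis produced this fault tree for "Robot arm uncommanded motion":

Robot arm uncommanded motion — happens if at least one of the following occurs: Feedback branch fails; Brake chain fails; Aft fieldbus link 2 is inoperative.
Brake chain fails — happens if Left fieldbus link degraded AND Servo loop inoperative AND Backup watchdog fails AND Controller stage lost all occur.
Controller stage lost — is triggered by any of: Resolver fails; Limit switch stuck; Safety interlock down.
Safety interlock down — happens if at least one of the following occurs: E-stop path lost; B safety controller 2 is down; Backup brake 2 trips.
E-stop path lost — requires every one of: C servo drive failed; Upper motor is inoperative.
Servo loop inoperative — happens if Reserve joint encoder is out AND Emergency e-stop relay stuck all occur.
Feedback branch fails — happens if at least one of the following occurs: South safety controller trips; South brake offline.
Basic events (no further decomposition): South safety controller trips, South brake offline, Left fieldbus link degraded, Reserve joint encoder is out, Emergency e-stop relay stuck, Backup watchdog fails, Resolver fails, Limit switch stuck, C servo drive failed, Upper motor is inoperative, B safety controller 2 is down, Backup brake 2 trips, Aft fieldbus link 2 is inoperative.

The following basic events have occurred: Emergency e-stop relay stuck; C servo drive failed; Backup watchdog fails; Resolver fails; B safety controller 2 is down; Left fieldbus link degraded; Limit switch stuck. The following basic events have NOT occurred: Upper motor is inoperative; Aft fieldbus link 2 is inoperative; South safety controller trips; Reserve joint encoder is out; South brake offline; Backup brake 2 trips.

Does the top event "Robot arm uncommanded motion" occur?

Feedback branch fails [OR]: South safety controller trips=not, South brake offline=not → no input occurs → does not occur.
Servo loop inoperative [AND]: Reserve joint encoder is out=not, Emergency e-stop relay stuck=occurs → not all inputs occur → does not occur.
E-stop path lost [AND]: C servo drive failed=occurs, Upper motor is inoperative=not → not all inputs occur → does not occur.
Safety interlock down [OR]: E-stop path lost=not, B safety controller 2 is down=occurs, Backup brake 2 trips=not → at least one input occurs → occurs.
Controller stage lost [OR]: Resolver fails=occurs, Limit switch stuck=occurs, Safety interlock down=occurs → at least one input occurs → occurs.
Brake chain fails [AND]: Left fieldbus link degraded=occurs, Servo loop inoperative=not, Backup watchdog fails=occurs, Controller stage lost=occurs → not all inputs occur → does not occur.
Robot arm uncommanded motion [OR]: Feedback branch fails=not, Brake chain fails=not, Aft fieldbus link 2 is inoperative=not → no input occurs → does not occur.

No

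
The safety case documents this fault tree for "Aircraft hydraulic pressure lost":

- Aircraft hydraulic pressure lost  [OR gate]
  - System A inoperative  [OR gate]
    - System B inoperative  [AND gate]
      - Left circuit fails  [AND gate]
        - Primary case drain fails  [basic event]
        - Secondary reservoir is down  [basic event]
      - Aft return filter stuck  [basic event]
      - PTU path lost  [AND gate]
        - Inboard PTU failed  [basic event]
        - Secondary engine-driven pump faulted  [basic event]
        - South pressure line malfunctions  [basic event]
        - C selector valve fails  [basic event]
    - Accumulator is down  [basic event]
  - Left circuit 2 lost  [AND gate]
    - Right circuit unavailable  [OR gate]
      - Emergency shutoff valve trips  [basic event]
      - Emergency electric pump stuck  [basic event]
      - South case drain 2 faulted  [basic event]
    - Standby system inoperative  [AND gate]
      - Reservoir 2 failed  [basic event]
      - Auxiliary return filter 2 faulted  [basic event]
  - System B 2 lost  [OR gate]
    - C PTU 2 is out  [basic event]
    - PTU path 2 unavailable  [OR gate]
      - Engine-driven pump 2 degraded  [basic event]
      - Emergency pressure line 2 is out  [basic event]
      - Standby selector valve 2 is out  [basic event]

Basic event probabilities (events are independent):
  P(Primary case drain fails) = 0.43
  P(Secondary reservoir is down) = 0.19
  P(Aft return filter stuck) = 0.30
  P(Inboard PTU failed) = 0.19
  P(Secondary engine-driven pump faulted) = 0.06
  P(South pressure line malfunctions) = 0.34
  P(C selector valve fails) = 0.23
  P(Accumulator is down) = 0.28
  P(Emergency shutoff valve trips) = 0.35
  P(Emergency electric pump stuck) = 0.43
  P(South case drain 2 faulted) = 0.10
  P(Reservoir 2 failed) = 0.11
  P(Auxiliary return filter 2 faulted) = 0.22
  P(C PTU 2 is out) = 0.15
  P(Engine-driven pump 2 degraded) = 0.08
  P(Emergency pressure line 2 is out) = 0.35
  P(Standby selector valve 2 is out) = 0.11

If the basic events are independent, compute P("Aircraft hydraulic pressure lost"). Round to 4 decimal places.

P(Left circuit fails) [AND] = 0.43 × 0.19 = 0.081700
P(PTU path lost) [AND] = 0.19 × 0.06 × 0.34 × 0.23 = 0.000891
P(System B inoperative) [AND] = 0.081700 × 0.30 × 0.000891 = 0.000022
P(System A inoperative) [OR] = 1 − (1−0.000022) × (1−0.28) = 0.280016
P(Right circuit unavailable) [OR] = 1 − (1−0.35) × (1−0.43) × (1−0.10) = 0.666550
P(Standby system inoperative) [AND] = 0.11 × 0.22 = 0.024200
P(Left circuit 2 lost) [AND] = 0.666550 × 0.024200 = 0.016131
P(PTU path 2 unavailable) [OR] = 1 − (1−0.08) × (1−0.35) × (1−0.11) = 0.467780
P(System B 2 lost) [OR] = 1 − (1−0.15) × (1−0.467780) = 0.547613
P(Aircraft hydraulic pressure lost) [OR] = 1 − (1−0.280016) × (1−0.016131) × (1−0.547613) = 0.679543
Rounded to 4 decimal places: P(Aircraft hydraulic pressure lost) ≈ 0.6795.

0.6795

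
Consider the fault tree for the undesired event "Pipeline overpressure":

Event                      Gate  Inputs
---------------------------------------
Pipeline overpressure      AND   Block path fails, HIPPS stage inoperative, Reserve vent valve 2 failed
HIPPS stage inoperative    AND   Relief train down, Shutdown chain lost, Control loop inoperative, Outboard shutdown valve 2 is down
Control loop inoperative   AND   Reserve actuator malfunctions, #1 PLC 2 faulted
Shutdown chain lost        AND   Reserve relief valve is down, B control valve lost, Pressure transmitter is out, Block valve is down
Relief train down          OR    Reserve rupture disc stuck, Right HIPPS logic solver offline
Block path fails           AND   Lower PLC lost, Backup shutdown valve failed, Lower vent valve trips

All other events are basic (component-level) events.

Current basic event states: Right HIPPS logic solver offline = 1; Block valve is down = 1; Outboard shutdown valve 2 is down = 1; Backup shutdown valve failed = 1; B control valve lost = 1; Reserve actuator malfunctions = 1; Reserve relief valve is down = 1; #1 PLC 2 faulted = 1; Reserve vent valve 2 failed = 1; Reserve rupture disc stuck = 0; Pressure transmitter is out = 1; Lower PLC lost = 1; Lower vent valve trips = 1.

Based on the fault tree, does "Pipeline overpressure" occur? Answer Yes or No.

Block path fails [AND]: Lower PLC lost=occurs, Backup shutdown valve failed=occurs, Lower vent valve trips=occurs → all inputs occur → occurs.
Relief train down [OR]: Reserve rupture disc stuck=not, Right HIPPS logic solver offline=occurs → at least one input occurs → occurs.
Shutdown chain lost [AND]: Reserve relief valve is down=occurs, B control valve lost=occurs, Pressure transmitter is out=occurs, Block valve is down=occurs → all inputs occur → occurs.
Control loop inoperative [AND]: Reserve actuator malfunctions=occurs, #1 PLC 2 faulted=occurs → all inputs occur → occurs.
HIPPS stage inoperative [AND]: Relief train down=occurs, Shutdown chain lost=occurs, Control loop inoperative=occurs, Outboard shutdown valve 2 is down=occurs → all inputs occur → occurs.
Pipeline overpressure [AND]: Block path fails=occurs, HIPPS stage inoperative=occurs, Reserve vent valve 2 failed=occurs → all inputs occur → occurs.

Yes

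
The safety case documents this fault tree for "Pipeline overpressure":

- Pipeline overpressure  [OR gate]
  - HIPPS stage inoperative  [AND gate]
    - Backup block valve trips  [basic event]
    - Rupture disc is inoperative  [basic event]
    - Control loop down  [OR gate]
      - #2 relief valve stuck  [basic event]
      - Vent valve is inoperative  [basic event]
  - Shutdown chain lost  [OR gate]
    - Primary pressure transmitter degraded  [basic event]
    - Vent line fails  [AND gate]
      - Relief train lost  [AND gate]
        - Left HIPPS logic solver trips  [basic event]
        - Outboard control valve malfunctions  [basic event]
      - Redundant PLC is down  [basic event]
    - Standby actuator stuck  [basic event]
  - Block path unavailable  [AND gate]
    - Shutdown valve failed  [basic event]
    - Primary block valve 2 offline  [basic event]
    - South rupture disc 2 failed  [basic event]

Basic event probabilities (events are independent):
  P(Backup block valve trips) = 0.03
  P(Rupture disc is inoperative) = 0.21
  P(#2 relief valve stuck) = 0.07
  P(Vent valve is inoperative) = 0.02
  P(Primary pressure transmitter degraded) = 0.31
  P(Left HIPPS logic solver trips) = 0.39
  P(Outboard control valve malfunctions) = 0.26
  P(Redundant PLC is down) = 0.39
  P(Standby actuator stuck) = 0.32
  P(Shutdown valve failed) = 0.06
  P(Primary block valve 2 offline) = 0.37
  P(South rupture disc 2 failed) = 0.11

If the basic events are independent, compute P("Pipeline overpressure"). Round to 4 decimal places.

0.5507

P(Control loop down) [OR] = 1 − (1−0.07) × (1−0.02) = 0.088600
P(HIPPS stage inoperative) [AND] = 0.03 × 0.21 × 0.088600 = 0.000558
P(Relief train lost) [AND] = 0.39 × 0.26 = 0.101400
P(Vent line fails) [AND] = 0.101400 × 0.39 = 0.039546
P(Shutdown chain lost) [OR] = 1 − (1−0.31) × (1−0.039546) × (1−0.32) = 0.549355
P(Block path unavailable) [AND] = 0.06 × 0.37 × 0.11 = 0.002442
P(Pipeline overpressure) [OR] = 1 − (1−0.000558) × (1−0.549355) × (1−0.002442) = 0.550706
Rounded to 4 decimal places: P(Pipeline overpressure) ≈ 0.5507.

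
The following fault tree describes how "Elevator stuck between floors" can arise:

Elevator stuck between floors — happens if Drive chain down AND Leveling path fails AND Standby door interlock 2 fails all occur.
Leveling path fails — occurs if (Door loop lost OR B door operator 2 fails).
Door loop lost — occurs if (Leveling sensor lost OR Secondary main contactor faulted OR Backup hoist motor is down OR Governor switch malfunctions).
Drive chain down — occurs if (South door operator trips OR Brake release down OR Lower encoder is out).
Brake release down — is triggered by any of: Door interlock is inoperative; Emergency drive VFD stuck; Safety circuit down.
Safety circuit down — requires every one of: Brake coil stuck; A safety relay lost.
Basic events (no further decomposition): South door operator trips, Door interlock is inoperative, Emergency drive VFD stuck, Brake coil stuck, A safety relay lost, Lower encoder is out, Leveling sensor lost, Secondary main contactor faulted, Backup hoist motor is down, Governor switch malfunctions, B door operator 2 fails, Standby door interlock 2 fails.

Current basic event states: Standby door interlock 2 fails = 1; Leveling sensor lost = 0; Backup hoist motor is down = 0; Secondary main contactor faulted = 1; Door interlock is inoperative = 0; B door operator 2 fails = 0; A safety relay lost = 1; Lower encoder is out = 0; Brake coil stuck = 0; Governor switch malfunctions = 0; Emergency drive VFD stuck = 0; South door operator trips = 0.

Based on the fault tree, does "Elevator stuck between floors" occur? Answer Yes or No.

Safety circuit down [AND]: Brake coil stuck=not, A safety relay lost=occurs → not all inputs occur → does not occur.
Brake release down [OR]: Door interlock is inoperative=not, Emergency drive VFD stuck=not, Safety circuit down=not → no input occurs → does not occur.
Drive chain down [OR]: South door operator trips=not, Brake release down=not, Lower encoder is out=not → no input occurs → does not occur.
Door loop lost [OR]: Leveling sensor lost=not, Secondary main contactor faulted=occurs, Backup hoist motor is down=not, Governor switch malfunctions=not → at least one input occurs → occurs.
Leveling path fails [OR]: Door loop lost=occurs, B door operator 2 fails=not → at least one input occurs → occurs.
Elevator stuck between floors [AND]: Drive chain down=not, Leveling path fails=occurs, Standby door interlock 2 fails=occurs → not all inputs occur → does not occur.

No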